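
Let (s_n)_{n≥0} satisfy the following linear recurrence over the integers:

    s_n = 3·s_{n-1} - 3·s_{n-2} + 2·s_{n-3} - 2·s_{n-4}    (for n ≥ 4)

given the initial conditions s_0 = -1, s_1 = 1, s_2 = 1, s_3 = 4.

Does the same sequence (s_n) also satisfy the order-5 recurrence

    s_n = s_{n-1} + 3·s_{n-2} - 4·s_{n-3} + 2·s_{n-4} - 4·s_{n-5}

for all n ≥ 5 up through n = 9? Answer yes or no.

Terms s_0..s_9: -1, 1, 1, 4, 13, 27, 48, 81, 127, 180
n=5: candidate gives 27, actual s_5 = 27 ✓
n=6: candidate gives 48, actual s_6 = 48 ✓
n=7: candidate gives 81, actual s_7 = 81 ✓
n=8: candidate gives 127, actual s_8 = 127 ✓
n=9: candidate gives 180, actual s_9 = 180 ✓

yes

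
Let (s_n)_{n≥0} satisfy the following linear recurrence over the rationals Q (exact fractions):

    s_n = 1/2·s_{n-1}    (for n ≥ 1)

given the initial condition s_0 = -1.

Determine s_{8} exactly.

-1/256

s_1 = 1/2·-1 = -1/2
s_2 = 1/2·-1/2 = -1/4
s_3 = 1/2·-1/4 = -1/8
s_4 = 1/2·-1/8 = -1/16
s_5 = 1/2·-1/16 = -1/32
s_6 = 1/2·-1/32 = -1/64
s_7 = 1/2·-1/64 = -1/128
s_8 = 1/2·-1/128 = -1/256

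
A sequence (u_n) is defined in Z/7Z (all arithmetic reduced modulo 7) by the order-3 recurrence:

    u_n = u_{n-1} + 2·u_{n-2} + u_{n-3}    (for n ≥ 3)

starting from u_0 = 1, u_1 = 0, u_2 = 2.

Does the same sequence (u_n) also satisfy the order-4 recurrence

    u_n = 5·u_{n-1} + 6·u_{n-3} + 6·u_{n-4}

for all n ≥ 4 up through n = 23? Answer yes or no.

Terms u_0..u_23: 1, 0, 2, 3, 0, 1, 4, 6, 1, 3, 4, 4, 1, 6, 5, 4, 6, 5, 0, 2, 0, 4, 6, 0
n=4: candidate gives 0, actual u_4 = 0 ✓
n=5: candidate gives 5, actual u_5 = 1 ✗

no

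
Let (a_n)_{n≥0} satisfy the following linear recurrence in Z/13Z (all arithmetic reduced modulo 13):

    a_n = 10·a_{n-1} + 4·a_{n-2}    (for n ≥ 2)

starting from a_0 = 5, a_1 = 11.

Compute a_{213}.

a_2 = 10·11 + 4·5 = 0
a_3 = 10·0 + 4·11 = 5
a_4 = 10·5 + 4·0 = 11
(a_3, a_4) = (5, 11) = (a_0, a_1), so the sequence has period 3.
213 ≡ 0 (mod 3), hence a_213 = a_0 = 5.

5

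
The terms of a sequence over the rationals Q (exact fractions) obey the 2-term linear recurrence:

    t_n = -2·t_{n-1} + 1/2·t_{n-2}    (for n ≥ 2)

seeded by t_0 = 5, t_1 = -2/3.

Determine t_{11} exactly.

t_2 = -2·-2/3 + 1/2·5 = 23/6
t_3 = -2·23/6 + 1/2·-2/3 = -8
t_4 = -2·-8 + 1/2·23/6 = 215/12
t_5 = -2·215/12 + 1/2·-8 = -239/6
t_6 = -2·-239/6 + 1/2·215/12 = 709/8
t_7 = -2·709/8 + 1/2·-239/6 = -1183/6
t_8 = -2·-1183/6 + 1/2·709/8 = 21055/48
t_9 = -2·21055/48 + 1/2·-1183/6 = -7807/8
t_10 = -2·-7807/8 + 1/2·21055/48 = 208423/96
t_11 = -2·208423/96 + 1/2·-7807/8 = -57961/12

-57961/12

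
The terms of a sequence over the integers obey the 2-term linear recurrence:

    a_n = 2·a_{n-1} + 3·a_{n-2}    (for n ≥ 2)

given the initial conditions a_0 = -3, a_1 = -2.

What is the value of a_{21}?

a_2 = 2·-2 + 3·-3 = -13
a_3 = 2·-13 + 3·-2 = -32
a_4 = 2·-32 + 3·-13 = -103
a_5 = 2·-103 + 3·-32 = -302
a_6 = 2·-302 + 3·-103 = -913
a_7 = 2·-913 + 3·-302 = -2732
a_8 = 2·-2732 + 3·-913 = -8203
a_9 = 2·-8203 + 3·-2732 = -24602
a_10 = 2·-24602 + 3·-8203 = -73813
a_11 = 2·-73813 + 3·-24602 = -221432
a_12 = 2·-221432 + 3·-73813 = -664303
a_13 = 2·-664303 + 3·-221432 = -1992902
a_14 = 2·-1992902 + 3·-664303 = -5978713
a_15 = 2·-5978713 + 3·-1992902 = -17936132
a_16 = 2·-17936132 + 3·-5978713 = -53808403
a_17 = 2·-53808403 + 3·-17936132 = -161425202
a_18 = 2·-161425202 + 3·-53808403 = -484275613
a_19 = 2·-484275613 + 3·-161425202 = -1452826832
a_20 = 2·-1452826832 + 3·-484275613 = -4358480503
a_21 = 2·-4358480503 + 3·-1452826832 = -13075441502

-13075441502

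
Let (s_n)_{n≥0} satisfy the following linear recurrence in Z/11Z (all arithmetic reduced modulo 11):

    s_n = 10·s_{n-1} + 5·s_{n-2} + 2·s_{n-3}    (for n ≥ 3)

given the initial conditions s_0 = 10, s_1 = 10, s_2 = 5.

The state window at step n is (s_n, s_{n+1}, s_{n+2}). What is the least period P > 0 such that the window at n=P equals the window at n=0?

110

n=0: window = (10, 10, 5)
n=1: window = (10, 5, 10)
n=2: window = (5, 10, 2)
n=3: window = (10, 2, 3)
n=4: window = (2, 3, 5)
n=5: window = (3, 5, 3)
n=6: window = (5, 3, 6)
n=7: window = (3, 6, 8)
n=8: window = (6, 8, 6)
n=9: window = (8, 6, 2)
n=10: window = (6, 2, 0)
n=11: window = (2, 0, 0)
n=12: window = (0, 0, 4)
n=13: window = (0, 4, 7)
n=14: window = (4, 7, 2)
n=15: window = (7, 2, 8)
n=16: window = (2, 8, 5)
n=17: window = (8, 5, 6)
n=18: window = (5, 6, 2)
n=19: window = (6, 2, 5)
n=20: window = (2, 5, 6)
n=21: window = (5, 6, 1)
n=22: window = (6, 1, 6)
n=23: window = (1, 6, 0)
n=24: window = (6, 0, 10)
n=25: window = (0, 10, 2)
n=26: window = (10, 2, 4)
n=27: window = (2, 4, 4)
n=28: window = (4, 4, 9)
n=29: window = (4, 9, 8)
n=30: window = (9, 8, 1)
n=31: window = (8, 1, 2)
n=32: window = (1, 2, 8)
n=33: window = (2, 8, 4)
n=34: window = (8, 4, 7)
n=35: window = (4, 7, 7)
n=36: window = (7, 7, 3)
n=37: window = (7, 3, 2)
n=38: window = (3, 2, 5)
n=39: window = (2, 5, 0)
n=40: window = (5, 0, 7)
…
n=108: window = (7, 10, 10)
n=109: window = (10, 10, 10)
n=110: window = (10, 10, 5)
window at n=110 equals window at n=0 → period = 110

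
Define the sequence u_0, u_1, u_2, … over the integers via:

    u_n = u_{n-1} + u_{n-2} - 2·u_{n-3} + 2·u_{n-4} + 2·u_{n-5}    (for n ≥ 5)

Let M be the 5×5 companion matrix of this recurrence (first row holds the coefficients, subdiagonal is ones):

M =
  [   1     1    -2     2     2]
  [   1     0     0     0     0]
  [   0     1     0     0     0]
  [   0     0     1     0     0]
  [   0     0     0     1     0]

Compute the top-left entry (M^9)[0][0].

33

(M^9)[0][0] is the top entry after applying M 9 times to the unit state (1, 0, 0, 0, 0). Equivalently it is h_{13} for the auxiliary sequence (h_n) obeying the same recurrence with h_4 = 1 and h_i = 0 for 0 ≤ i < 4:
h_5 = 1·1 + 1·0 + -2·0 + 2·0 + 2·0 = 1
h_6 = 1·1 + 1·1 + -2·0 + 2·0 + 2·0 = 2
h_7 = 1·2 + 1·1 + -2·1 + 2·0 + 2·0 = 1
h_8 = 1·1 + 1·2 + -2·1 + 2·1 + 2·0 = 3
h_9 = 1·3 + 1·1 + -2·2 + 2·1 + 2·1 = 4
h_10 = 1·4 + 1·3 + -2·1 + 2·2 + 2·1 = 11
h_11 = 1·11 + 1·4 + -2·3 + 2·1 + 2·2 = 15
h_12 = 1·15 + 1·11 + -2·4 + 2·3 + 2·1 = 26
h_13 = 1·26 + 1·15 + -2·11 + 2·4 + 2·3 = 33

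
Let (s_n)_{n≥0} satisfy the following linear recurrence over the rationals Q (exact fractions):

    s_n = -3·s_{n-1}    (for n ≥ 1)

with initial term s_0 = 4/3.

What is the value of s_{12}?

708588

s_1 = -3·4/3 = -4
s_2 = -3·-4 = 12
s_3 = -3·12 = -36
s_4 = -3·-36 = 108
s_5 = -3·108 = -324
s_6 = -3·-324 = 972
s_7 = -3·972 = -2916
s_8 = -3·-2916 = 8748
s_9 = -3·8748 = -26244
s_10 = -3·-26244 = 78732
s_11 = -3·78732 = -236196
s_12 = -3·-236196 = 708588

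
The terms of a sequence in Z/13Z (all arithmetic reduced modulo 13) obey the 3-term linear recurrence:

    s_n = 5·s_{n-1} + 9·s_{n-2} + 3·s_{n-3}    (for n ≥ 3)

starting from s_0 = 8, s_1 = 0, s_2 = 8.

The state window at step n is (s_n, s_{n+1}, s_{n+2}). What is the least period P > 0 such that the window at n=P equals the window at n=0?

n=0: window = (8, 0, 8)
n=1: window = (0, 8, 12)
n=2: window = (8, 12, 2)
n=3: window = (12, 2, 12)
n=4: window = (2, 12, 10)
n=5: window = (12, 10, 8)
n=6: window = (10, 8, 10)
n=7: window = (8, 10, 9)
n=8: window = (10, 9, 3)
n=9: window = (9, 3, 9)
n=10: window = (3, 9, 8)
n=11: window = (9, 8, 0)
n=12: window = (8, 0, 8)
window at n=12 equals window at n=0 → period = 12

12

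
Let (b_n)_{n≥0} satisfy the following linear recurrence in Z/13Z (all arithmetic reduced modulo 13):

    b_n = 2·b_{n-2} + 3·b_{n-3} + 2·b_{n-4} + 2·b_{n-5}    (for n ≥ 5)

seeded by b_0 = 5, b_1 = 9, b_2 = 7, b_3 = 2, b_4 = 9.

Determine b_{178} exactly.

11

b_5 = 0·9 + 2·2 + 3·7 + 2·9 + 2·5 = 1
b_6 = 0·1 + 2·9 + 3·2 + 2·7 + 2·9 = 4
b_7 = 0·4 + 2·1 + 3·9 + 2·2 + 2·7 = 8
b_8 = 0·8 + 2·4 + 3·1 + 2·9 + 2·2 = 7
b_9 = 0·7 + 2·8 + 3·4 + 2·1 + 2·9 = 9
b_10 = 0·9 + 2·7 + 3·8 + 2·4 + 2·1 = 9
Continuing the recurrence:
  b_11 = 11;  b_12 = 10;  b_13 = 3;  b_14 = 11;  b_15 = 11;  b_16 = 8
  b_17 = 3;  b_18 = 12;  b_19 = 9;  b_20 = 6;  b_21 = 11;  b_22 = 4
  b_23 = 4;  b_24 = 6;  b_25 = 2;  b_26 = 2;  b_27 = 12;  b_28 = 4
  b_29 = 7;  b_30 = 0;  b_31 = 2;  b_32 = 1;  b_33 = 0;  b_34 = 9
  b_35 = 7;  b_36 = 11;  b_37 = 4;  b_38 = 9;  b_39 = 8;  b_40 = 1
  b_41 = 8;  b_42 = 0;  b_43 = 1;  b_44 = 3;  b_45 = 7;  b_46 = 12
  b_47 = 12;  b_48 = 1;  b_49 = 2;  b_50 = 11;  b_51 = 3;  b_52 = 2
  b_53 = 6;  b_54 = 0;  b_55 = 7;  b_56 = 2;  b_57 = 4;  b_58 = 11
  b_59 = 2;  b_60 = 0;  b_61 = 10;  b_62 = 10;  b_63 = 7;  b_64 = 2
  b_65 = 12;  b_66 = 0;  b_67 = 12;  b_68 = 2;  b_69 = 0;  b_70 = 12
  b_71 = 4;  b_72 = 0;  b_73 = 9;  b_74 = 10;  b_75 = 11;  b_76 = 3
  b_77 = 5;  b_78 = 12;  b_79 = 9;  b_80 = 2;  b_81 = 5;  b_82 = 0
  b_83 = 6;  b_84 = 11;  b_85 = 0;  b_86 = 11;  b_87 = 6;  b_88 = 4
  b_89 = 2;  b_90 = 9;  b_91 = 11;  b_92 = 5;  b_93 = 9;  b_94 = 0
  b_95 = 8;  b_96 = 7;  b_97 = 5;  b_98 = 4;  b_99 = 8;  b_100 = 1
  b_101 = 0;  b_102 = 5;  b_103 = 1;  b_104 = 2;  b_105 = 6;  b_106 = 4
  b_107 = 4;  b_108 = 6;  b_109 = 10;  b_110 = 5;  b_111 = 2;  b_112 = 8
  b_113 = 12;  b_114 = 0;  b_115 = 10;  b_116 = 4;  b_117 = 8;  b_118 = 10
  b_119 = 9;  b_120 = 7;  b_121 = 7;  b_122 = 12;  b_123 = 8;  b_124 = 12
  b_125 = 2;  b_126 = 8;  b_127 = 2;  b_128 = 10;  b_129 = 4;  b_130 = 7
  b_131 = 6;  b_132 = 11;  b_133 = 9;  b_134 = 10;  b_135 = 12;  b_136 = 3
  b_137 = 3;  b_138 = 2;  b_139 = 7;  b_140 = 4;  b_141 = 6;  b_142 = 0
  b_143 = 3;  b_144 = 1;  b_145 = 0;  b_146 = 10;  b_147 = 9;  b_148 = 2
  b_149 = 11;  b_150 = 12;  b_151 = 1;  b_152 = 1;  b_153 = 12;  b_154 = 12
  b_155 = 1;  b_156 = 12;  b_157 = 12;  b_158 = 10;  b_159 = 8;  b_160 = 4
  b_161 = 3;  b_162 = 11;  b_163 = 2;  b_164 = 3;  b_165 = 12;  b_166 = 1
  b_167 = 7;  b_168 = 9;  b_169 = 8;  b_170 = 0;  b_171 = 7;  b_172 = 4
  b_173 = 9;  b_174 = 6;  b_175 = 5;  b_176 = 9
b_177 = 0·9 + 2·5 + 3·6 + 2·9 + 2·4 = 2
b_178 = 0·2 + 2·9 + 3·5 + 2·6 + 2·9 = 11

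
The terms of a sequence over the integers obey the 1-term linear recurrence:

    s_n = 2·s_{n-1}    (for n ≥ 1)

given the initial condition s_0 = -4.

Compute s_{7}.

s_1 = 2·-4 = -8
s_2 = 2·-8 = -16
s_3 = 2·-16 = -32
s_4 = 2·-32 = -64
s_5 = 2·-64 = -128
s_6 = 2·-128 = -256
s_7 = 2·-256 = -512

-512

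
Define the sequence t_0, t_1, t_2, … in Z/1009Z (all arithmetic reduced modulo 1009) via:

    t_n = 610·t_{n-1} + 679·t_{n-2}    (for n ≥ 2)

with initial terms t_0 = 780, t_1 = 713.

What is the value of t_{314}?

466

t_2 = 610·713 + 679·780 = 955
t_3 = 610·955 + 679·713 = 164
t_4 = 610·164 + 679·955 = 816
t_5 = 610·816 + 679·164 = 689
t_6 = 610·689 + 679·816 = 669
t_7 = 610·669 + 679·689 = 109
Continuing the recurrence:
  t_8 = 97;  t_9 = 1002;  t_10 = 44;  t_11 = 898;  t_12 = 508;  t_13 = 423
  t_14 = 589;  t_15 = 747;  t_16 = 978;  t_17 = 956;  t_18 = 98;  t_19 = 586
  t_20 = 222;  t_21 = 562;  t_22 = 157;  t_23 = 111;  t_24 = 765;  t_25 = 186
  t_26 = 252;  t_27 = 521;  t_28 = 562;  t_29 = 369;  t_30 = 279;  t_31 = 997
  t_32 = 501;  t_33 = 816;  t_34 = 469;  t_35 = 666;  t_36 = 249;  t_37 = 722
  t_38 = 55;  t_39 = 117;  t_40 = 752;  t_41 = 366;  t_42 = 325;  t_43 = 786
  t_44 = 898;  t_45 = 835;  t_46 = 111;  t_47 = 14;  t_48 = 162;  t_49 = 363
  t_50 = 476;  t_51 = 49;  t_52 = 953;  t_53 = 120;  t_54 = 870;  t_55 = 726
  t_56 = 374;  t_57 = 668;  t_58 = 531;  t_59 = 552;  t_60 = 50;  t_61 = 699
  t_62 = 236;  t_63 = 64;  t_64 = 511;  t_65 = 1007;  t_66 = 671;  t_67 = 316
  t_68 = 591;  t_69 = 953;  t_70 = 862;  t_71 = 449;  t_72 = 529;  t_73 = 972
  t_74 = 624;  t_75 = 349;  t_76 = 916;  t_77 = 639;  t_78 = 736;  t_79 = 975
  t_80 = 738;  t_81 = 287;  t_82 = 142;  t_83 = 991;  t_84 = 682;  t_85 = 198
  t_86 = 656;  t_87 = 841;  t_88 = 893;  t_89 = 824;  t_90 = 96;  t_91 = 548
  t_92 = 909;  t_93 = 320;  t_94 = 166;  t_95 = 705;  t_96 = 931;  t_97 = 272
  t_98 = 959;  t_99 = 820;  t_100 = 92;  t_101 = 437;  t_102 = 104;  t_103 = 959
  t_104 = 765;  t_105 = 848;  t_106 = 472;  t_107 = 8;  t_108 = 470;  t_109 = 531
  t_110 = 307;  t_111 = 941;  t_112 = 488;  t_113 = 267;  t_114 = 821;  t_115 = 19
  t_116 = 982;  t_117 = 467;  t_118 = 161;  t_119 = 604;  t_120 = 502;  t_121 = 955
  t_122 = 173;  t_123 = 252;  t_124 = 775;  t_125 = 116;  t_126 = 666;  t_127 = 704
  t_128 = 797;  t_129 = 591;  t_130 = 636;  t_131 = 211;  t_132 = 559;  t_133 = 948
  t_134 = 300;  t_135 = 321;  t_136 = 955;  t_137 = 372;  t_138 = 562;  t_139 = 98
  t_140 = 445;  t_141 = 986;  t_142 = 560;  t_143 = 76;  t_144 = 802;  t_145 = 0
  t_146 = 707;  t_147 = 427;  t_148 = 926;  t_149 = 170;  t_150 = 929;  t_151 = 36
  t_152 = 937;  t_153 = 704;  t_154 = 159;  t_155 = 885;  t_156 = 33;  t_157 = 510
  t_158 = 537;  t_159 = 857;  t_160 = 482;  t_161 = 111;  t_162 = 469;  t_163 = 237
  t_164 = 899;  t_165 = 995;  t_166 = 517;  t_167 = 137;  t_168 = 743;  t_169 = 384
  t_170 = 149;  t_171 = 494;  t_172 = 929;  t_173 = 70;  t_174 = 488;  t_175 = 132
  t_176 = 200;  t_177 = 747;  t_178 = 196;  t_179 = 184;  t_180 = 137;  t_181 = 652
  t_182 = 369;  t_183 = 849;  t_184 = 592;  t_185 = 230;  t_186 = 435;  t_187 = 767
  t_188 = 431;  t_189 = 719;  t_190 = 723;  t_191 = 951;  t_192 = 478;  t_193 = 957
  t_194 = 232;  t_195 = 267;  t_196 = 545;  t_197 = 162;  t_198 = 699;  t_199 = 609
  t_200 = 569;  t_201 = 824;  t_202 = 62;  t_203 = 997;  t_204 = 472;  t_205 = 279
  t_206 = 304;  t_207 = 542;  t_208 = 248;  t_209 = 672;  t_210 = 155;  t_211 = 933
  t_212 = 363;  t_213 = 314;  t_214 = 111;  t_215 = 414;  t_216 = 993;  t_217 = 934
  t_218 = 899;  t_219 = 28;  t_220 = 912;  t_221 = 202;  t_222 = 853;  t_223 = 629
  t_224 = 291;  t_225 = 210;  t_226 = 791;  t_227 = 529;  t_228 = 111;  t_229 = 94
  t_230 = 530;  t_231 = 679;  t_232 = 157;  t_233 = 852;  t_234 = 743;  t_235 = 540
  t_236 = 463;  t_237 = 303;  t_238 = 761;  t_239 = 980;  t_240 = 583;  t_241 = 951
  t_242 = 264;  t_243 = 578;  t_244 = 93;  t_245 = 187;  t_246 = 642;  t_247 = 976
  t_248 = 80;  t_249 = 159;  t_250 = 969;  t_251 = 823;  t_252 = 640;  t_253 = 757
  t_254 = 338;  t_255 = 766;  t_256 = 552;  t_257 = 193;  t_258 = 146;  t_259 = 145
  t_260 = 919;  t_261 = 168;  t_262 = 1;  t_263 = 665;  t_264 = 711;  t_265 = 352
  t_266 = 270;  t_267 = 108;  t_268 = 996;  t_269 = 826;  t_270 = 623;  t_271 = 496
  t_272 = 106;  t_273 = 871;  t_274 = 911;  t_275 = 895;  t_276 = 133;  t_277 = 697
  t_278 = 887;  t_279 = 288;  t_280 = 14;  t_281 = 274;  t_282 = 71;  t_283 = 313
  t_284 = 6;  t_285 = 261;  t_286 = 835;  t_287 = 449;  t_288 = 358;  t_289 = 589
  t_290 = 1008;  t_291 = 766;  t_292 = 423;  t_293 = 205;  t_294 = 595;  t_295 = 672
  t_296 = 671;  t_297 = 885;  t_298 = 585;  t_299 = 224;  t_300 = 94;  t_301 = 573
  t_302 = 675;  t_303 = 680;  t_304 = 340;  t_305 = 153;  t_306 = 301;  t_307 = 941
  t_308 = 450;  t_309 = 294;  t_310 = 570;  t_311 = 448;  t_312 = 424
t_313 = 610·424 + 679·448 = 819
t_314 = 610·819 + 679·424 = 466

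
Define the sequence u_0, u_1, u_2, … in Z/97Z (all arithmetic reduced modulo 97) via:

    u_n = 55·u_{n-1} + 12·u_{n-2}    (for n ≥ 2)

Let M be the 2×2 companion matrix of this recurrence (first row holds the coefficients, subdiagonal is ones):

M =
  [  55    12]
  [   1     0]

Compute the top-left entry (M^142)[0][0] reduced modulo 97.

(M^142)[0][0] is the top entry after applying M 142 times to the unit state (1, 0). Equivalently it is h_{143} for the auxiliary sequence (h_n) obeying the same recurrence with h_1 = 1 and h_i = 0 for 0 ≤ i < 1:
h_2 = 55·1 + 12·0 = 55
h_3 = 55·55 + 12·1 = 30
h_4 = 55·30 + 12·55 = 79
h_5 = 55·79 + 12·30 = 49
h_6 = 55·49 + 12·79 = 54
h_7 = 55·54 + 12·49 = 66
h_8 = 55·66 + 12·54 = 10
h_9 = 55·10 + 12·66 = 81
h_10 = 55·81 + 12·10 = 16
h_11 = 55·16 + 12·81 = 9
h_12 = 55·9 + 12·16 = 8
h_13 = 55·8 + 12·9 = 63
h_14 = 55·63 + 12·8 = 69
h_15 = 55·69 + 12·63 = 89
h_16 = 55·89 + 12·69 = 0
h_17 = 55·0 + 12·89 = 1
(h_16, h_17) = (0, 1) = (h_0, h_1), so the sequence has period 16.
143 ≡ 15 (mod 16), hence h_143 = h_15 = 89.

89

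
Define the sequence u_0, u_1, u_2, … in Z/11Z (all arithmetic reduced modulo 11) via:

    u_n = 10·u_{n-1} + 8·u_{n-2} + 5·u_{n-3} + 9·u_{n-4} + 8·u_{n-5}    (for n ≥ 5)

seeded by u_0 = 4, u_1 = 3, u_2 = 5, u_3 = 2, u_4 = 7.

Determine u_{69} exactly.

6

u_5 = 10·7 + 8·2 + 5·5 + 9·3 + 8·4 = 5
u_6 = 10·5 + 8·7 + 5·2 + 9·5 + 8·3 = 9
u_7 = 10·9 + 8·5 + 5·7 + 9·2 + 8·5 = 3
u_8 = 10·3 + 8·9 + 5·5 + 9·7 + 8·2 = 8
u_9 = 10·8 + 8·3 + 5·9 + 9·5 + 8·7 = 8
u_10 = 10·8 + 8·8 + 5·3 + 9·9 + 8·5 = 5
u_11 = 10·5 + 8·8 + 5·8 + 9·3 + 8·9 = 0
u_12 = 10·0 + 8·5 + 5·8 + 9·8 + 8·3 = 0
u_13 = 10·0 + 8·0 + 5·5 + 9·8 + 8·8 = 7
u_14 = 10·7 + 8·0 + 5·0 + 9·5 + 8·8 = 3
u_15 = 10·3 + 8·7 + 5·0 + 9·0 + 8·5 = 5
u_16 = 10·5 + 8·3 + 5·7 + 9·0 + 8·0 = 10
u_17 = 10·10 + 8·5 + 5·3 + 9·7 + 8·0 = 9
u_18 = 10·9 + 8·10 + 5·5 + 9·3 + 8·7 = 3
u_19 = 10·3 + 8·9 + 5·10 + 9·5 + 8·3 = 1
u_20 = 10·1 + 8·3 + 5·9 + 9·10 + 8·5 = 0
u_21 = 10·0 + 8·1 + 5·3 + 9·9 + 8·10 = 8
u_22 = 10·8 + 8·0 + 5·1 + 9·3 + 8·9 = 8
u_23 = 10·8 + 8·8 + 5·0 + 9·1 + 8·3 = 1
u_24 = 10·1 + 8·8 + 5·8 + 9·0 + 8·1 = 1
u_25 = 10·1 + 8·1 + 5·8 + 9·8 + 8·0 = 9
u_26 = 10·9 + 8·1 + 5·1 + 9·8 + 8·8 = 8
u_27 = 10·8 + 8·9 + 5·1 + 9·1 + 8·8 = 10
u_28 = 10·10 + 8·8 + 5·9 + 9·1 + 8·1 = 6
u_29 = 10·6 + 8·10 + 5·8 + 9·9 + 8·1 = 5
u_30 = 10·5 + 8·6 + 5·10 + 9·8 + 8·9 = 6
u_31 = 10·6 + 8·5 + 5·6 + 9·10 + 8·8 = 9
u_32 = 10·9 + 8·6 + 5·5 + 9·6 + 8·10 = 0
u_33 = 10·0 + 8·9 + 5·6 + 9·5 + 8·6 = 8
u_34 = 10·8 + 8·0 + 5·9 + 9·6 + 8·5 = 10
u_35 = 10·10 + 8·8 + 5·0 + 9·9 + 8·6 = 7
u_36 = 10·7 + 8·10 + 5·8 + 9·0 + 8·9 = 9
u_37 = 10·9 + 8·7 + 5·10 + 9·8 + 8·0 = 4
u_38 = 10·4 + 8·9 + 5·7 + 9·10 + 8·8 = 4
u_39 = 10·4 + 8·4 + 5·9 + 9·7 + 8·10 = 7
u_40 = 10·7 + 8·4 + 5·4 + 9·9 + 8·7 = 6
u_41 = 10·6 + 8·7 + 5·4 + 9·4 + 8·9 = 2
u_42 = 10·2 + 8·6 + 5·7 + 9·4 + 8·4 = 6
u_43 = 10·6 + 8·2 + 5·6 + 9·7 + 8·4 = 3
u_44 = 10·3 + 8·6 + 5·2 + 9·6 + 8·7 = 0
u_45 = 10·0 + 8·3 + 5·6 + 9·2 + 8·6 = 10
u_46 = 10·10 + 8·0 + 5·3 + 9·6 + 8·2 = 9
u_47 = 10·9 + 8·10 + 5·0 + 9·3 + 8·6 = 3
u_48 = 10·3 + 8·9 + 5·10 + 9·0 + 8·3 = 0
u_49 = 10·0 + 8·3 + 5·9 + 9·10 + 8·0 = 5
u_50 = 10·5 + 8·0 + 5·3 + 9·9 + 8·10 = 6
u_51 = 10·6 + 8·5 + 5·0 + 9·3 + 8·9 = 1
u_52 = 10·1 + 8·6 + 5·5 + 9·0 + 8·3 = 8
u_53 = 10·8 + 8·1 + 5·6 + 9·5 + 8·0 = 9
u_54 = 10·9 + 8·8 + 5·1 + 9·6 + 8·5 = 0
u_55 = 10·0 + 8·9 + 5·8 + 9·1 + 8·6 = 4
u_56 = 10·4 + 8·0 + 5·9 + 9·8 + 8·1 = 0
u_57 = 10·0 + 8·4 + 5·0 + 9·9 + 8·8 = 1
u_58 = 10·1 + 8·0 + 5·4 + 9·0 + 8·9 = 3
u_59 = 10·3 + 8·1 + 5·0 + 9·4 + 8·0 = 8
u_60 = 10·8 + 8·3 + 5·1 + 9·0 + 8·4 = 9
u_61 = 10·9 + 8·8 + 5·3 + 9·1 + 8·0 = 2
u_62 = 10·2 + 8·9 + 5·8 + 9·3 + 8·1 = 2
u_63 = 10·2 + 8·2 + 5·9 + 9·8 + 8·3 = 1
u_64 = 10·1 + 8·2 + 5·2 + 9·9 + 8·8 = 5
u_65 = 10·5 + 8·1 + 5·2 + 9·2 + 8·9 = 4
u_66 = 10·4 + 8·5 + 5·1 + 9·2 + 8·2 = 9
u_67 = 10·9 + 8·4 + 5·5 + 9·1 + 8·2 = 7
u_68 = 10·7 + 8·9 + 5·4 + 9·5 + 8·1 = 6
u_69 = 10·6 + 8·7 + 5·9 + 9·4 + 8·5 = 6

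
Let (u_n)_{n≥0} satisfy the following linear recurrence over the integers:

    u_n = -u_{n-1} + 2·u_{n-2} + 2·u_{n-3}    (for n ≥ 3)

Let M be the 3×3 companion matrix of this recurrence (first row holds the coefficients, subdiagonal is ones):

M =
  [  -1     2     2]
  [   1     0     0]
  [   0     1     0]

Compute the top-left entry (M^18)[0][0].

(M^18)[0][0] is the top entry after applying M 18 times to the unit state (1, 0, 0). Equivalently it is h_{20} for the auxiliary sequence (h_n) obeying the same recurrence with h_2 = 1 and h_i = 0 for 0 ≤ i < 2:
h_3 = -1·1 + 2·0 + 2·0 = -1
h_4 = -1·-1 + 2·1 + 2·0 = 3
h_5 = -1·3 + 2·-1 + 2·1 = -3
h_6 = -1·-3 + 2·3 + 2·-1 = 7
h_7 = -1·7 + 2·-3 + 2·3 = -7
h_8 = -1·-7 + 2·7 + 2·-3 = 15
h_9 = -1·15 + 2·-7 + 2·7 = -15
h_10 = -1·-15 + 2·15 + 2·-7 = 31
h_11 = -1·31 + 2·-15 + 2·15 = -31
h_12 = -1·-31 + 2·31 + 2·-15 = 63
h_13 = -1·63 + 2·-31 + 2·31 = -63
h_14 = -1·-63 + 2·63 + 2·-31 = 127
h_15 = -1·127 + 2·-63 + 2·63 = -127
h_16 = -1·-127 + 2·127 + 2·-63 = 255
h_17 = -1·255 + 2·-127 + 2·127 = -255
h_18 = -1·-255 + 2·255 + 2·-127 = 511
h_19 = -1·511 + 2·-255 + 2·255 = -511
h_20 = -1·-511 + 2·511 + 2·-255 = 1023

1023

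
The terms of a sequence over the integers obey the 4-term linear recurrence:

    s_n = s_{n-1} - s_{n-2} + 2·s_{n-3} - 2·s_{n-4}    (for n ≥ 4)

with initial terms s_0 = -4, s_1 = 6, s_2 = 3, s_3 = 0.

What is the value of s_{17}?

s_4 = 1·0 + -1·3 + 2·6 + -2·-4 = 17
s_5 = 1·17 + -1·0 + 2·3 + -2·6 = 11
s_6 = 1·11 + -1·17 + 2·0 + -2·3 = -12
s_7 = 1·-12 + -1·11 + 2·17 + -2·0 = 11
s_8 = 1·11 + -1·-12 + 2·11 + -2·17 = 11
s_9 = 1·11 + -1·11 + 2·-12 + -2·11 = -46
s_10 = 1·-46 + -1·11 + 2·11 + -2·-12 = -11
s_11 = 1·-11 + -1·-46 + 2·11 + -2·11 = 35
s_12 = 1·35 + -1·-11 + 2·-46 + -2·11 = -68
s_13 = 1·-68 + -1·35 + 2·-11 + -2·-46 = -33
s_14 = 1·-33 + -1·-68 + 2·35 + -2·-11 = 127
s_15 = 1·127 + -1·-33 + 2·-68 + -2·35 = -46
s_16 = 1·-46 + -1·127 + 2·-33 + -2·-68 = -103
s_17 = 1·-103 + -1·-46 + 2·127 + -2·-33 = 263

263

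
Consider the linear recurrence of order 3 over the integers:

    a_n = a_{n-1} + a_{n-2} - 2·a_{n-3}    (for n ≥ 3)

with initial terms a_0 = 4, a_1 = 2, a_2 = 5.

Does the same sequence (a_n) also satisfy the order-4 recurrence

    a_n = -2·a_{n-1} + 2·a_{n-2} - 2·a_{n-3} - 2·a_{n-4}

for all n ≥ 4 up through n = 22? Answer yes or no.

Terms a_0..a_22: 4, 2, 5, -1, 0, -11, -9, -20, -7, -9, 24, 29, 71, 52, 65, -25, -64, -219, -233, -324, -119, 23, 552
n=4: candidate gives 0, actual a_4 = 0 ✓
n=5: candidate gives -16, actual a_5 = -11 ✗

no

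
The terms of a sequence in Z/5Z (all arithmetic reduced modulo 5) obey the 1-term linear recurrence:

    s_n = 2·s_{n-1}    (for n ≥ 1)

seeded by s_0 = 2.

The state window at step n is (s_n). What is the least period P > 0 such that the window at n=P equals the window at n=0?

n=0: window = (2)
n=1: window = (4)
n=2: window = (3)
n=3: window = (1)
n=4: window = (2)
window at n=4 equals window at n=0 → period = 4

4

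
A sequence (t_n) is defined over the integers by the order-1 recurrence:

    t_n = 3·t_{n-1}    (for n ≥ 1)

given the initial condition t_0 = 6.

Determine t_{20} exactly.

20920706406

t_1 = 3·6 = 18
t_2 = 3·18 = 54
t_3 = 3·54 = 162
t_4 = 3·162 = 486
t_5 = 3·486 = 1458
t_6 = 3·1458 = 4374
t_7 = 3·4374 = 13122
t_8 = 3·13122 = 39366
t_9 = 3·39366 = 118098
t_10 = 3·118098 = 354294
t_11 = 3·354294 = 1062882
t_12 = 3·1062882 = 3188646
t_13 = 3·3188646 = 9565938
t_14 = 3·9565938 = 28697814
t_15 = 3·28697814 = 86093442
t_16 = 3·86093442 = 258280326
t_17 = 3·258280326 = 774840978
t_18 = 3·774840978 = 2324522934
t_19 = 3·2324522934 = 6973568802
t_20 = 3·6973568802 = 20920706406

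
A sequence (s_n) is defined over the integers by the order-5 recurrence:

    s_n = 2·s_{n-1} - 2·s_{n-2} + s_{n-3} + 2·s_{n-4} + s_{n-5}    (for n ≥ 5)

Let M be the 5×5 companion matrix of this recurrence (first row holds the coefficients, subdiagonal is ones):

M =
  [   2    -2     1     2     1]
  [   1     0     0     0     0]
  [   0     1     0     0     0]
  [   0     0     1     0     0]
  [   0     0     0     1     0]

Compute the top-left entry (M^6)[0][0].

(M^6)[0][0] is the top entry after applying M 6 times to the unit state (1, 0, 0, 0, 0). Equivalently it is h_{10} for the auxiliary sequence (h_n) obeying the same recurrence with h_4 = 1 and h_i = 0 for 0 ≤ i < 4:
h_5 = 2·1 + -2·0 + 1·0 + 2·0 + 1·0 = 2
h_6 = 2·2 + -2·1 + 1·0 + 2·0 + 1·0 = 2
h_7 = 2·2 + -2·2 + 1·1 + 2·0 + 1·0 = 1
h_8 = 2·1 + -2·2 + 1·2 + 2·1 + 1·0 = 2
h_9 = 2·2 + -2·1 + 1·2 + 2·2 + 1·1 = 9
h_10 = 2·9 + -2·2 + 1·1 + 2·2 + 1·2 = 21

21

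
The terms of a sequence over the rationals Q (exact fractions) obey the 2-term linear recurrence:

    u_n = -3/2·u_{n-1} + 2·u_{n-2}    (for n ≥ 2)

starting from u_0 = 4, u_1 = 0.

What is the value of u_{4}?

34

u_2 = -3/2·0 + 2·4 = 8
u_3 = -3/2·8 + 2·0 = -12
u_4 = -3/2·-12 + 2·8 = 34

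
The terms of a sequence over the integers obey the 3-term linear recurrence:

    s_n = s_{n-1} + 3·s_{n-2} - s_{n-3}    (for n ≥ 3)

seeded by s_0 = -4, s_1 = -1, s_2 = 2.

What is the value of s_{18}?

s_3 = 1·2 + 3·-1 + -1·-4 = 3
s_4 = 1·3 + 3·2 + -1·-1 = 10
s_5 = 1·10 + 3·3 + -1·2 = 17
s_6 = 1·17 + 3·10 + -1·3 = 44
s_7 = 1·44 + 3·17 + -1·10 = 85
s_8 = 1·85 + 3·44 + -1·17 = 200
s_9 = 1·200 + 3·85 + -1·44 = 411
s_10 = 1·411 + 3·200 + -1·85 = 926
s_11 = 1·926 + 3·411 + -1·200 = 1959
s_12 = 1·1959 + 3·926 + -1·411 = 4326
s_13 = 1·4326 + 3·1959 + -1·926 = 9277
s_14 = 1·9277 + 3·4326 + -1·1959 = 20296
s_15 = 1·20296 + 3·9277 + -1·4326 = 43801
s_16 = 1·43801 + 3·20296 + -1·9277 = 95412
s_17 = 1·95412 + 3·43801 + -1·20296 = 206519
s_18 = 1·206519 + 3·95412 + -1·43801 = 448954

448954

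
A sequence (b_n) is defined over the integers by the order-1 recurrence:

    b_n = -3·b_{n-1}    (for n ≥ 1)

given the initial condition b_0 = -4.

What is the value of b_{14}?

-19131876

b_1 = -3·-4 = 12
b_2 = -3·12 = -36
b_3 = -3·-36 = 108
b_4 = -3·108 = -324
b_5 = -3·-324 = 972
b_6 = -3·972 = -2916
b_7 = -3·-2916 = 8748
b_8 = -3·8748 = -26244
b_9 = -3·-26244 = 78732
b_10 = -3·78732 = -236196
b_11 = -3·-236196 = 708588
b_12 = -3·708588 = -2125764
b_13 = -3·-2125764 = 6377292
b_14 = -3·6377292 = -19131876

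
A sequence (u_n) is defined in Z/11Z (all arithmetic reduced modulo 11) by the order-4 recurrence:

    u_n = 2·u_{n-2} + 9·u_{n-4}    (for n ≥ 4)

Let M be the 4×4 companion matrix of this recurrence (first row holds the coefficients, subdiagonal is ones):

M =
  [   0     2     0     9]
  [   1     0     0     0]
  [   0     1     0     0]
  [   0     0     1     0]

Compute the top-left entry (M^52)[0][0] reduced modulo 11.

8

(M^52)[0][0] is the top entry after applying M 52 times to the unit state (1, 0, 0, 0). Equivalently it is h_{55} for the auxiliary sequence (h_n) obeying the same recurrence with h_3 = 1 and h_i = 0 for 0 ≤ i < 3:
h_4 = 0·1 + 2·0 + 0·0 + 9·0 = 0
h_5 = 0·0 + 2·1 + 0·0 + 9·0 = 2
h_6 = 0·2 + 2·0 + 0·1 + 9·0 = 0
h_7 = 0·0 + 2·2 + 0·0 + 9·1 = 2
h_8 = 0·2 + 2·0 + 0·2 + 9·0 = 0
h_9 = 0·0 + 2·2 + 0·0 + 9·2 = 0
h_10 = 0·0 + 2·0 + 0·2 + 9·0 = 0
h_11 = 0·0 + 2·0 + 0·0 + 9·2 = 7
h_12 = 0·7 + 2·0 + 0·0 + 9·0 = 0
h_13 = 0·0 + 2·7 + 0·0 + 9·0 = 3
h_14 = 0·3 + 2·0 + 0·7 + 9·0 = 0
h_15 = 0·0 + 2·3 + 0·0 + 9·7 = 3
h_16 = 0·3 + 2·0 + 0·3 + 9·0 = 0
h_17 = 0·0 + 2·3 + 0·0 + 9·3 = 0
h_18 = 0·0 + 2·0 + 0·3 + 9·0 = 0
h_19 = 0·0 + 2·0 + 0·0 + 9·3 = 5
h_20 = 0·5 + 2·0 + 0·0 + 9·0 = 0
h_21 = 0·0 + 2·5 + 0·0 + 9·0 = 10
h_22 = 0·10 + 2·0 + 0·5 + 9·0 = 0
h_23 = 0·0 + 2·10 + 0·0 + 9·5 = 10
h_24 = 0·10 + 2·0 + 0·10 + 9·0 = 0
h_25 = 0·0 + 2·10 + 0·0 + 9·10 = 0
h_26 = 0·0 + 2·0 + 0·10 + 9·0 = 0
h_27 = 0·0 + 2·0 + 0·0 + 9·10 = 2
h_28 = 0·2 + 2·0 + 0·0 + 9·0 = 0
h_29 = 0·0 + 2·2 + 0·0 + 9·0 = 4
h_30 = 0·4 + 2·0 + 0·2 + 9·0 = 0
h_31 = 0·0 + 2·4 + 0·0 + 9·2 = 4
h_32 = 0·4 + 2·0 + 0·4 + 9·0 = 0
h_33 = 0·0 + 2·4 + 0·0 + 9·4 = 0
h_34 = 0·0 + 2·0 + 0·4 + 9·0 = 0
h_35 = 0·0 + 2·0 + 0·0 + 9·4 = 3
h_36 = 0·3 + 2·0 + 0·0 + 9·0 = 0
h_37 = 0·0 + 2·3 + 0·0 + 9·0 = 6
h_38 = 0·6 + 2·0 + 0·3 + 9·0 = 0
h_39 = 0·0 + 2·6 + 0·0 + 9·3 = 6
h_40 = 0·6 + 2·0 + 0·6 + 9·0 = 0
h_41 = 0·0 + 2·6 + 0·0 + 9·6 = 0
h_42 = 0·0 + 2·0 + 0·6 + 9·0 = 0
h_43 = 0·0 + 2·0 + 0·0 + 9·6 = 10
h_44 = 0·10 + 2·0 + 0·0 + 9·0 = 0
h_45 = 0·0 + 2·10 + 0·0 + 9·0 = 9
h_46 = 0·9 + 2·0 + 0·10 + 9·0 = 0
h_47 = 0·0 + 2·9 + 0·0 + 9·10 = 9
h_48 = 0·9 + 2·0 + 0·9 + 9·0 = 0
h_49 = 0·0 + 2·9 + 0·0 + 9·9 = 0
h_50 = 0·0 + 2·0 + 0·9 + 9·0 = 0
h_51 = 0·0 + 2·0 + 0·0 + 9·9 = 4
h_52 = 0·4 + 2·0 + 0·0 + 9·0 = 0
h_53 = 0·0 + 2·4 + 0·0 + 9·0 = 8
h_54 = 0·8 + 2·0 + 0·4 + 9·0 = 0
h_55 = 0·0 + 2·8 + 0·0 + 9·4 = 8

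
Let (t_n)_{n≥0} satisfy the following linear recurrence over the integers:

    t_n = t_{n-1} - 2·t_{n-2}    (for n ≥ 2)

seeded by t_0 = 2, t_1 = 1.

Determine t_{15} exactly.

275

t_2 = 1·1 + -2·2 = -3
t_3 = 1·-3 + -2·1 = -5
t_4 = 1·-5 + -2·-3 = 1
t_5 = 1·1 + -2·-5 = 11
t_6 = 1·11 + -2·1 = 9
t_7 = 1·9 + -2·11 = -13
t_8 = 1·-13 + -2·9 = -31
t_9 = 1·-31 + -2·-13 = -5
t_10 = 1·-5 + -2·-31 = 57
t_11 = 1·57 + -2·-5 = 67
t_12 = 1·67 + -2·57 = -47
t_13 = 1·-47 + -2·67 = -181
t_14 = 1·-181 + -2·-47 = -87
t_15 = 1·-87 + -2·-181 = 275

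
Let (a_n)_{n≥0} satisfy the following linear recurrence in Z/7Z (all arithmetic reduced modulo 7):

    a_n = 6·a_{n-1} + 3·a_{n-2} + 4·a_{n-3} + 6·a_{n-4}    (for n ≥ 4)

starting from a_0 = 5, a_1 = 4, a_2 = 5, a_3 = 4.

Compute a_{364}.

a_4 = 6·4 + 3·5 + 4·4 + 6·5 = 1
a_5 = 6·1 + 3·4 + 4·5 + 6·4 = 6
a_6 = 6·6 + 3·1 + 4·4 + 6·5 = 1
a_7 = 6·1 + 3·6 + 4·1 + 6·4 = 3
a_8 = 6·3 + 3·1 + 4·6 + 6·1 = 2
a_9 = 6·2 + 3·3 + 4·1 + 6·6 = 5
Continuing the recurrence:
  a_10 = 5;  a_11 = 1;  a_12 = 4;  a_13 = 0;  a_14 = 4;  a_15 = 4
  a_16 = 4;  a_17 = 3;  a_18 = 0;  a_19 = 0;  a_20 = 1;  a_21 = 3
  a_22 = 0;  a_23 = 6;  a_24 = 5;  a_25 = 3;  a_26 = 1;  a_27 = 1
  a_28 = 2;  a_29 = 2;  a_30 = 0;  a_31 = 6;  a_32 = 0;  a_33 = 2
  a_34 = 1;  a_35 = 6;  a_36 = 5;  a_37 = 1;  a_38 = 2;  a_39 = 1
  a_40 = 4;  a_41 = 6;  a_42 = 1;  a_43 = 4;  a_44 = 5;  a_45 = 5
  a_46 = 4;  a_47 = 6;  a_48 = 0;  a_49 = 1;  a_50 = 5;  a_51 = 6
  a_52 = 6;  a_53 = 3;  a_54 = 6;  a_55 = 0;  a_56 = 3;  a_57 = 4
  a_58 = 6;  a_59 = 4;  a_60 = 6;  a_61 = 5;  a_62 = 2;  a_63 = 5
  a_64 = 1;  a_65 = 3;  a_66 = 4;  a_67 = 4;  a_68 = 5;  a_69 = 6
  a_70 = 0;  a_71 = 6;  a_72 = 6;  a_73 = 6;  a_74 = 1;  a_75 = 0
  a_76 = 0;  a_77 = 5;  a_78 = 1;  a_79 = 0;  a_80 = 2;  a_81 = 4
  a_82 = 1;  a_83 = 5;  a_84 = 5;  a_85 = 3;  a_86 = 3;  a_87 = 0
  a_88 = 2;  a_89 = 0;  a_90 = 3;  a_91 = 5;  a_92 = 2;  a_93 = 4
  a_94 = 5;  a_95 = 3;  a_96 = 5;  a_97 = 6;  a_98 = 2;  a_99 = 5
  a_100 = 6;  a_101 = 4;  a_102 = 4;  a_103 = 6;  a_104 = 2;  a_105 = 0
  a_106 = 5;  a_107 = 4;  a_108 = 2;  a_109 = 2;  a_110 = 1;  a_111 = 2
  a_112 = 0;  a_113 = 1;  a_114 = 6;  a_115 = 2;  a_116 = 6;  a_117 = 2
  a_118 = 4;  a_119 = 3;  a_120 = 4;  a_121 = 5;  a_122 = 1;  a_123 = 6
  a_124 = 6;  a_125 = 4;  a_126 = 2;  a_127 = 0;  a_128 = 2;  a_129 = 2
  a_130 = 2;  a_131 = 5;  a_132 = 0;  a_133 = 0;  a_134 = 4;  a_135 = 5
  a_136 = 0;  a_137 = 3;  a_138 = 6;  a_139 = 5;  a_140 = 4;  a_141 = 4
  a_142 = 1;  a_143 = 1;  a_144 = 0;  a_145 = 3;  a_146 = 0;  a_147 = 1
  a_148 = 4;  a_149 = 3;  a_150 = 6;  a_151 = 4;  a_152 = 1;  a_153 = 4
  a_154 = 2;  a_155 = 3;  a_156 = 4;  a_157 = 2;  a_158 = 6;  a_159 = 6
  a_160 = 2;  a_161 = 3;  a_162 = 0;  a_163 = 4;  a_164 = 6;  a_165 = 3
  a_166 = 3;  a_167 = 5;  a_168 = 3;  a_169 = 0;  a_170 = 5;  a_171 = 2
  a_172 = 3;  a_173 = 2;  a_174 = 3;  a_175 = 6;  a_176 = 1;  a_177 = 6
  a_178 = 4;  a_179 = 5;  a_180 = 2;  a_181 = 2;  a_182 = 6;  a_183 = 3
  a_184 = 0;  a_185 = 3;  a_186 = 3;  a_187 = 3;  a_188 = 4;  a_189 = 0
  a_190 = 0;  a_191 = 6;  a_192 = 4;  a_193 = 0;  a_194 = 1;  a_195 = 2
  a_196 = 4;  a_197 = 6;  a_198 = 6;  a_199 = 5;  a_200 = 5;  a_201 = 0
  a_202 = 1;  a_203 = 0;  a_204 = 5;  a_205 = 6;  a_206 = 1;  a_207 = 2
  a_208 = 6;  a_209 = 5;  a_210 = 6;  a_211 = 3;  a_212 = 1;  a_213 = 6
  a_214 = 3;  a_215 = 2;  a_216 = 2;  a_217 = 3;  a_218 = 1;  a_219 = 0
  a_220 = 6;  a_221 = 2;  a_222 = 1;  a_223 = 1;  a_224 = 4;  a_225 = 1
  a_226 = 0;  a_227 = 4;  a_228 = 3;  a_229 = 1;  a_230 = 3;  a_231 = 1
  a_232 = 2;  a_233 = 5;  a_234 = 2;  a_235 = 6;  a_236 = 4;  a_237 = 3
  a_238 = 3;  a_239 = 2;  a_240 = 1;  a_241 = 0;  a_242 = 1;  a_243 = 1
  a_244 = 1;  a_245 = 6;  a_246 = 0;  a_247 = 0;  a_248 = 2;  a_249 = 6
  a_250 = 0;  a_251 = 5;  a_252 = 3;  a_253 = 6;  a_254 = 2;  a_255 = 2
  a_256 = 4;  a_257 = 4;  a_258 = 0;  a_259 = 5;  a_260 = 0;  a_261 = 4
  a_262 = 2;  a_263 = 5;  a_264 = 3;  a_265 = 2;  a_266 = 4;  a_267 = 2
  a_268 = 1;  a_269 = 5;  a_270 = 2;  a_271 = 1;  a_272 = 3;  a_273 = 3
  a_274 = 1;  a_275 = 5;  a_276 = 0;  a_277 = 2;  a_278 = 3;  a_279 = 5
  a_280 = 5;  a_281 = 6;  a_282 = 5;  a_283 = 0;  a_284 = 6;  a_285 = 1
  a_286 = 5;  a_287 = 1;  a_288 = 5;  a_289 = 3;  a_290 = 4;  a_291 = 3
  a_292 = 2;  a_293 = 6;  a_294 = 1;  a_295 = 1;  a_296 = 3;  a_297 = 5
  a_298 = 0;  a_299 = 5;  a_300 = 5;  a_301 = 5;  a_302 = 2;  a_303 = 0
  a_304 = 0;  a_305 = 3;  a_306 = 2;  a_307 = 0;  a_308 = 4;  a_309 = 1
  a_310 = 2;  a_311 = 3;  a_312 = 3;  a_313 = 6;  a_314 = 6;  a_315 = 0
  a_316 = 4;  a_317 = 0;  a_318 = 6;  a_319 = 3;  a_320 = 4;  a_321 = 1
  a_322 = 3;  a_323 = 6;  a_324 = 3;  a_325 = 5;  a_326 = 4;  a_327 = 3
  a_328 = 5;  a_329 = 1;  a_330 = 1;  a_331 = 5;  a_332 = 4;  a_333 = 0
  a_334 = 3;  a_335 = 1;  a_336 = 4;  a_337 = 4;  a_338 = 2;  a_339 = 4
  a_340 = 0;  a_341 = 2;  a_342 = 5;  a_343 = 4;  a_344 = 5;  a_345 = 4
  a_346 = 1;  a_347 = 6;  a_348 = 1;  a_349 = 3;  a_350 = 2;  a_351 = 5
  a_352 = 5;  a_353 = 1;  a_354 = 4;  a_355 = 0;  a_356 = 4;  a_357 = 4
  a_358 = 4;  a_359 = 3;  a_360 = 0;  a_361 = 0;  a_362 = 1
a_363 = 6·1 + 3·0 + 4·0 + 6·3 = 3
a_364 = 6·3 + 3·1 + 4·0 + 6·0 = 0

0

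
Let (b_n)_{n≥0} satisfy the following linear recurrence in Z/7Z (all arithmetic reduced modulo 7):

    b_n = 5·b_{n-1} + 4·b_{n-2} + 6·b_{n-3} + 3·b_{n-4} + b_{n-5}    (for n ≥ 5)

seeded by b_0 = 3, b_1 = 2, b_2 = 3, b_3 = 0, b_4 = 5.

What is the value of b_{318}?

b_5 = 5·5 + 4·0 + 6·3 + 3·2 + 1·3 = 3
b_6 = 5·3 + 4·5 + 6·0 + 3·3 + 1·2 = 4
b_7 = 5·4 + 4·3 + 6·5 + 3·0 + 1·3 = 2
b_8 = 5·2 + 4·4 + 6·3 + 3·5 + 1·0 = 3
b_9 = 5·3 + 4·2 + 6·4 + 3·3 + 1·5 = 5
b_10 = 5·5 + 4·3 + 6·2 + 3·4 + 1·3 = 1
Continuing the recurrence:
  b_11 = 4;  b_12 = 2;  b_13 = 1;  b_14 = 3;  b_15 = 2;  b_16 = 3
  b_17 = 4;  b_18 = 5;  b_19 = 5;  b_20 = 3;  b_21 = 3;  b_22 = 6
  b_23 = 3;  b_24 = 1;  b_25 = 2;  b_26 = 4;  b_27 = 0;  b_28 = 6
  b_29 = 5;  b_30 = 0;  b_31 = 4;  b_32 = 5;  b_33 = 6;  b_34 = 2
  b_35 = 6;  b_36 = 2;  b_37 = 6;  b_38 = 2;  b_39 = 3;  b_40 = 1
  b_41 = 0;  b_42 = 6;  b_43 = 5;  b_44 = 6;  b_45 = 3;  b_46 = 3
  b_47 = 0;  b_48 = 4;  b_49 = 4;  b_50 = 6;  b_51 = 3;  b_52 = 5
  b_53 = 5;  b_54 = 1;  b_55 = 0;  b_56 = 3;  b_57 = 6;  b_58 = 1
  b_59 = 6;  b_60 = 2;  b_61 = 5;  b_62 = 1;  b_63 = 0;  b_64 = 4
  b_65 = 1;  b_66 = 1;  b_67 = 6;  b_68 = 3;  b_69 = 3;  b_70 = 4
  b_71 = 6;  b_72 = 2;  b_73 = 0;  b_74 = 3;  b_75 = 0;  b_76 = 3
  b_77 = 0;  b_78 = 0;  b_79 = 0;  b_80 = 2;  b_81 = 6;  b_82 = 3
  b_83 = 2;  b_84 = 1;  b_85 = 2;  b_86 = 6;  b_87 = 4;  b_88 = 5
  b_89 = 0;  b_90 = 1;  b_91 = 4;  b_92 = 1;  b_93 = 4;  b_94 = 2
  b_95 = 3;  b_96 = 5;  b_97 = 6;  b_98 = 1;  b_99 = 0;  b_100 = 2
  b_101 = 4;  b_102 = 2;  b_103 = 4;  b_104 = 2;  b_105 = 3;  b_106 = 1
  b_107 = 1;  b_108 = 2;  b_109 = 3;  b_110 = 0;  b_111 = 0;  b_112 = 4
  b_113 = 3;  b_114 = 6;  b_115 = 3;  b_116 = 6;  b_117 = 0;  b_118 = 0
  b_119 = 2;  b_120 = 3;  b_121 = 1;  b_122 = 1;  b_123 = 5;  b_124 = 4
  b_125 = 3;  b_126 = 2;  b_127 = 6;  b_128 = 3;  b_129 = 1;  b_130 = 6
  b_131 = 2;  b_132 = 6;  b_133 = 3;  b_134 = 0;  b_135 = 4;  b_136 = 2
  b_137 = 6;  b_138 = 2;  b_139 = 2;  b_140 = 1;  b_141 = 3;  b_142 = 1
  b_143 = 3;  b_144 = 0;  b_145 = 0;  b_146 = 3;  b_147 = 4;  b_148 = 0
  b_149 = 6;  b_150 = 0;  b_151 = 4;  b_152 = 4;  b_153 = 5;  b_154 = 1
  b_155 = 5;  b_156 = 5;  b_157 = 0;  b_158 = 2;  b_159 = 0;  b_160 = 0
  b_161 = 3;  b_162 = 0;  b_163 = 0;  b_164 = 4;  b_165 = 1;  b_166 = 3
  b_167 = 1;  b_168 = 0;  b_169 = 1;  b_170 = 0;  b_171 = 3;  b_172 = 1
  b_173 = 6;  b_174 = 4;  b_175 = 3;  b_176 = 3;  b_177 = 0;  b_178 = 6
  b_179 = 5;  b_180 = 5;  b_181 = 0;  b_182 = 5;  b_183 = 6;  b_184 = 0
  b_185 = 3;  b_186 = 3;  b_187 = 1;  b_188 = 6;  b_189 = 5;  b_190 = 4
  b_191 = 5;  b_192 = 6;  b_193 = 4;  b_194 = 0;  b_195 = 1;  b_196 = 3
  b_197 = 2;  b_198 = 4;  b_199 = 0;  b_200 = 3;  b_201 = 6;  b_202 = 0
  b_203 = 4;  b_204 = 2;  b_205 = 5;  b_206 = 0;  b_207 = 2;  b_208 = 1
  b_209 = 2;  b_210 = 3;  b_211 = 0;  b_212 = 1;  b_213 = 2;  b_214 = 4
  b_215 = 2;  b_216 = 6;  b_217 = 6;  b_218 = 3;  b_219 = 1;  b_220 = 3
  b_221 = 5;  b_222 = 2;  b_223 = 5;  b_224 = 3;  b_225 = 2;  b_226 = 0
  b_227 = 1;  b_228 = 3;  b_229 = 0;  b_230 = 6;  b_231 = 2;  b_232 = 2
  b_233 = 1;  b_234 = 1;  b_235 = 5;  b_236 = 1;  b_237 = 1;  b_238 = 1
  b_239 = 3;  b_240 = 5;  b_241 = 5;  b_242 = 4;  b_243 = 3;  b_244 = 2
  b_245 = 3;  b_246 = 2;  b_247 = 5;  b_248 = 4;  b_249 = 0;  b_250 = 6
  b_251 = 1;  b_252 = 4;  b_253 = 1;  b_254 = 3;  b_255 = 3;  b_256 = 4
  b_257 = 1;  b_258 = 0;  b_259 = 5;  b_260 = 4;  b_261 = 5;  b_262 = 2
  b_263 = 6;  b_264 = 1;  b_265 = 4;  b_266 = 1;  b_267 = 5;  b_268 = 6
  b_269 = 6;  b_270 = 0;  b_271 = 6;  b_272 = 5;  b_273 = 3;  b_274 = 0
  b_275 = 4;  b_276 = 3;  b_277 = 3;  b_278 = 5;  b_279 = 4;  b_280 = 1
  b_281 = 0;  b_282 = 4;  b_283 = 1;  b_284 = 0;  b_285 = 1;  b_286 = 2
  b_287 = 0;  b_288 = 1;  b_289 = 6;  b_290 = 6;  b_291 = 6;  b_292 = 2
  b_293 = 5;  b_294 = 2;  b_295 = 3;  b_296 = 2;  b_297 = 2;  b_298 = 5
  b_299 = 0;  b_300 = 6;  b_301 = 5;  b_302 = 3;  b_303 = 6;  b_304 = 6
  b_305 = 2;  b_306 = 0;  b_307 = 2;  b_308 = 4;  b_309 = 5;  b_310 = 6
  b_311 = 3;  b_312 = 6;  b_313 = 6;  b_314 = 4;  b_315 = 4;  b_316 = 2
b_317 = 5·2 + 4·4 + 6·4 + 3·6 + 1·6 = 4
b_318 = 5·4 + 4·2 + 6·4 + 3·4 + 1·6 = 0

0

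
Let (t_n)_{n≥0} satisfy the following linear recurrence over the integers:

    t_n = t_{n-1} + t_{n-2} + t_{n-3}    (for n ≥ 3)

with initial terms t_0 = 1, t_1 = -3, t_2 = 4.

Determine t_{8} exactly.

49

t_3 = 1·4 + 1·-3 + 1·1 = 2
t_4 = 1·2 + 1·4 + 1·-3 = 3
t_5 = 1·3 + 1·2 + 1·4 = 9
t_6 = 1·9 + 1·3 + 1·2 = 14
t_7 = 1·14 + 1·9 + 1·3 = 26
t_8 = 1·26 + 1·14 + 1·9 = 49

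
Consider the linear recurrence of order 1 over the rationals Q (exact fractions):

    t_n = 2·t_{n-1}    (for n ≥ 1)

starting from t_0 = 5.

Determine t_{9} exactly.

t_1 = 2·5 = 10
t_2 = 2·10 = 20
t_3 = 2·20 = 40
t_4 = 2·40 = 80
t_5 = 2·80 = 160
t_6 = 2·160 = 320
t_7 = 2·320 = 640
t_8 = 2·640 = 1280
t_9 = 2·1280 = 2560

2560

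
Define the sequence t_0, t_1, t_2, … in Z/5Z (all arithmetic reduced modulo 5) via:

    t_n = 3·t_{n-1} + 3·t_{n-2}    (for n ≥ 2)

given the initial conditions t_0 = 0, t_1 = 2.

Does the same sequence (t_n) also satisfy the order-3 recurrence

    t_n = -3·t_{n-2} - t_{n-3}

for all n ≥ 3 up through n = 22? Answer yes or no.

Terms t_0..t_22: 0, 2, 1, 4, 0, 2, 1, 4, 0, 2, 1, 4, 0, 2, 1, 4, 0, 2, 1, 4, 0, 2, 1
n=3: candidate gives 4, actual t_3 = 4 ✓
n=4: candidate gives 0, actual t_4 = 0 ✓
n=5: candidate gives 2, actual t_5 = 2 ✓
n=6: candidate gives 1, actual t_6 = 1 ✓
n=7: candidate gives 4, actual t_7 = 4 ✓
n=8: candidate gives 0, actual t_8 = 0 ✓
n=9: candidate gives 2, actual t_9 = 2 ✓
n=10: candidate gives 1, actual t_10 = 1 ✓
n=11: candidate gives 4, actual t_11 = 4 ✓
n=12: candidate gives 0, actual t_12 = 0 ✓
n=13: candidate gives 2, actual t_13 = 2 ✓
n=14: candidate gives 1, actual t_14 = 1 ✓
n=15: candidate gives 4, actual t_15 = 4 ✓
n=16: candidate gives 0, actual t_16 = 0 ✓
n=17: candidate gives 2, actual t_17 = 2 ✓
n=18: candidate gives 1, actual t_18 = 1 ✓
n=19: candidate gives 4, actual t_19 = 4 ✓
n=20: candidate gives 0, actual t_20 = 0 ✓
n=21: candidate gives 2, actual t_21 = 2 ✓
n=22: candidate gives 1, actual t_22 = 1 ✓

yes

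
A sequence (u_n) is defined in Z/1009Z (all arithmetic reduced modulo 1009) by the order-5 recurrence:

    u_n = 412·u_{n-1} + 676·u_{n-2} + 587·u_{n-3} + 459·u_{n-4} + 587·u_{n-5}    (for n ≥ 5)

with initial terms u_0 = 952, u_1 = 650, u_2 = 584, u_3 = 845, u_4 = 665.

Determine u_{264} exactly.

u_5 = 412·665 + 676·845 + 587·584 + 459·650 + 587·952 = 948
u_6 = 412·948 + 676·665 + 587·845 + 459·584 + 587·650 = 25
u_7 = 412·25 + 676·948 + 587·665 + 459·845 + 587·584 = 362
u_8 = 412·362 + 676·25 + 587·948 + 459·665 + 587·845 = 180
u_9 = 412·180 + 676·362 + 587·25 + 459·948 + 587·665 = 702
u_10 = 412·702 + 676·180 + 587·362 + 459·25 + 587·948 = 729
Continuing the recurrence:
  u_11 = 934;  u_12 = 670;  u_13 = 502;  u_14 = 254;  u_15 = 817;  u_16 = 983
  u_17 = 668;  u_18 = 237;  u_19 = 619;  u_20 = 634;  u_21 = 221;  u_22 = 549
  u_23 = 542;  u_24 = 220;  u_25 = 723;  u_26 = 244;  u_27 = 964;  u_28 = 110
  u_29 = 608;  u_30 = 395;  u_31 = 105;  u_32 = 86;  u_33 = 844;  u_34 = 736
  u_35 = 581;  u_36 = 556;  u_37 = 436;  u_38 = 361;  u_39 = 456;  u_40 = 643
  u_41 = 884;  u_42 = 913;  u_43 = 588;  u_44 = 854;  u_45 = 14;  u_46 = 562
  u_47 = 323;  u_48 = 125;  u_49 = 593;  u_50 = 600;  u_51 = 902;  u_52 = 51
  u_53 = 682;  u_54 = 330;  u_55 = 727;  u_56 = 663;  u_57 = 692;  u_58 = 581
  u_59 = 267;  u_60 = 405;  u_61 = 770;  u_62 = 969;  u_63 = 629;  u_64 = 569
  u_65 = 373;  u_66 = 212;  u_67 = 356;  u_68 = 168;  u_69 = 147;  u_70 = 126
  u_71 = 960;  u_72 = 464;  u_73 = 549;  u_74 = 371;  u_75 = 255;  u_76 = 646
  u_77 = 138;  u_78 = 664;  u_79 = 241;  u_80 = 776;  u_81 = 213;  u_82 = 420
  u_83 = 578;  u_84 = 532;  u_85 = 158;  u_86 = 177;  u_87 = 912;  u_88 = 167
  u_89 = 554;  u_90 = 104;  u_91 = 636;  u_92 = 209;  u_93 = 118;  u_94 = 823
  u_95 = 525;  u_96 = 486;  u_97 = 242;  u_98 = 890;  u_99 = 905;  u_100 = 106
  u_101 = 202;  u_102 = 654;  u_103 = 510;  u_104 = 645;  u_105 = 87;  u_106 = 383
  u_107 = 393;  u_108 = 805;  u_109 = 636;  u_110 = 501;  u_111 = 591;  u_112 = 817
  u_113 = 664;  u_114 = 228;  u_115 = 578;  u_116 = 542;  u_117 = 561;  u_118 = 468
  u_119 = 851;  u_120 = 221;  u_121 = 170;  u_122 = 833;  u_123 = 999;  u_124 = 522
  u_125 = 968;  u_126 = 2;  u_127 = 90;  u_128 = 888;  u_129 = 84;  u_130 = 655
  u_131 = 446;  u_132 = 128;  u_133 = 955;  u_134 = 5;  u_135 = 275;  u_136 = 927
  u_137 = 574;  u_138 = 288;  u_139 = 468;  u_140 = 669;  u_141 = 681;  u_142 = 495
  u_143 = 15;  u_144 = 544;  u_145 = 144;  u_146 = 352;  u_147 = 487;  u_148 = 659
  u_149 = 130;  u_150 = 820;  u_151 = 631;  u_152 = 767;  u_153 = 508;  u_154 = 42
  u_155 = 807;  u_156 = 201;  u_157 = 483;  u_158 = 11;  u_159 = 570;  u_160 = 27
  u_161 = 970;  u_162 = 773;  u_163 = 918;  u_164 = 937;  u_165 = 306;  u_166 = 729
  u_167 = 101;  u_168 = 984;  u_169 = 887;  u_170 = 847;  u_171 = 628;  u_172 = 306
  u_173 = 404;  u_174 = 658;  u_175 = 808;  u_176 = 352;  u_177 = 675;  u_178 = 883
  u_179 = 935;  u_180 = 253;  u_181 = 271;  u_182 = 485;  u_183 = 828;  u_184 = 734
  u_185 = 68;  u_186 = 517;  u_187 = 499;  u_188 = 293;  u_189 = 681;  u_190 = 421
  u_191 = 385;  u_192 = 32;  u_193 = 177;  u_194 = 392;  u_195 = 329;  u_196 = 480
  u_197 = 608;  u_198 = 548;  u_199 = 67;  u_200 = 978;  u_201 = 874;  u_202 = 87
  u_203 = 332;  u_204 = 191;  u_205 = 592;  u_206 = 885;  u_207 = 756;  u_208 = 55
  u_209 = 240;  u_210 = 662;  u_211 = 879;  u_212 = 903;  u_213 = 932;  u_214 = 690
  u_215 = 484;  u_216 = 266;  u_217 = 608;  u_218 = 138;  u_219 = 32;  u_220 = 821
  u_221 = 292;  u_222 = 386;  u_223 = 720;  u_224 = 577;  u_225 = 4;  u_226 = 550
  u_227 = 30;  u_228 = 415;  u_229 = 22;  u_230 = 1008;  u_231 = 384;  u_232 = 166
  u_233 = 917;  u_234 = 394;  u_235 = 926;  u_236 = 471;  u_237 = 656;  u_238 = 849
  u_239 = 643;  u_240 = 978;  u_241 = 484;  u_242 = 794;  u_243 = 871;  u_244 = 155
  u_245 = 903;  u_246 = 49;  u_247 = 311;  u_248 = 381;  u_249 = 396;  u_250 = 512
  u_251 = 5;  u_252 = 699;  u_253 = 431;  u_254 = 501;  u_255 = 120;  u_256 = 285
  u_257 = 959;  u_258 = 994;  u_259 = 234;  u_260 = 878;  u_261 = 619;  u_262 = 210
u_263 = 412·210 + 676·619 + 587·878 + 459·234 + 587·994 = 979
u_264 = 412·979 + 676·210 + 587·619 + 459·878 + 587·234 = 97

97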